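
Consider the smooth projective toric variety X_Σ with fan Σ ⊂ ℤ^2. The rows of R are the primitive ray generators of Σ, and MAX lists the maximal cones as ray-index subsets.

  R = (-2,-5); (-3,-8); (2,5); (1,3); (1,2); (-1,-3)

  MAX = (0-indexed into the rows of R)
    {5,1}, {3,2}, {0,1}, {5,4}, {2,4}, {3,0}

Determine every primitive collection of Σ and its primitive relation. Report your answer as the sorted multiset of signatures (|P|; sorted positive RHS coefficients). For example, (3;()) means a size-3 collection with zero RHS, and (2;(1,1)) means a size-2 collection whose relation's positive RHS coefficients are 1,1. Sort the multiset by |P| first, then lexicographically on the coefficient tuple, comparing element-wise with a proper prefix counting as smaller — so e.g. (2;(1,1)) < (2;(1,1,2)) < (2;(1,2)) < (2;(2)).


Minimal non-faces — 9 found among 6 rays, 6 max cones:

  P={0,2}:  v_{0} + v_{2} = 0  →  sig = (2;())
  P={3,5}:  v_{3} + v_{5} = 0  →  sig = (2;())
  P={0,4}:  v_{0} + v_{4} = v_{5}  →  sig = (2;(1))
  P={0,5}:  v_{0} + v_{5} = v_{1}  →  sig = (2;(1))
  P={1,2}:  v_{1} + v_{2} = v_{5}  →  sig = (2;(1))
  P={1,3}:  v_{1} + v_{3} = v_{0}  →  sig = (2;(1))
  P={2,5}:  v_{2} + v_{5} = v_{4}  →  sig = (2;(1))
  P={3,4}:  v_{3} + v_{4} = v_{2}  →  sig = (2;(1))
  P={1,4}:  v_{1} + v_{4} = 2·v_{5}  →  sig = (2;(2))

Sorted signature multiset PRS(X):
    (2;())
    (2;())
    (2;(1))
    (2;(1))
    (2;(1))
    (2;(1))
    (2;(1))
    (2;(1))
    (2;(2))


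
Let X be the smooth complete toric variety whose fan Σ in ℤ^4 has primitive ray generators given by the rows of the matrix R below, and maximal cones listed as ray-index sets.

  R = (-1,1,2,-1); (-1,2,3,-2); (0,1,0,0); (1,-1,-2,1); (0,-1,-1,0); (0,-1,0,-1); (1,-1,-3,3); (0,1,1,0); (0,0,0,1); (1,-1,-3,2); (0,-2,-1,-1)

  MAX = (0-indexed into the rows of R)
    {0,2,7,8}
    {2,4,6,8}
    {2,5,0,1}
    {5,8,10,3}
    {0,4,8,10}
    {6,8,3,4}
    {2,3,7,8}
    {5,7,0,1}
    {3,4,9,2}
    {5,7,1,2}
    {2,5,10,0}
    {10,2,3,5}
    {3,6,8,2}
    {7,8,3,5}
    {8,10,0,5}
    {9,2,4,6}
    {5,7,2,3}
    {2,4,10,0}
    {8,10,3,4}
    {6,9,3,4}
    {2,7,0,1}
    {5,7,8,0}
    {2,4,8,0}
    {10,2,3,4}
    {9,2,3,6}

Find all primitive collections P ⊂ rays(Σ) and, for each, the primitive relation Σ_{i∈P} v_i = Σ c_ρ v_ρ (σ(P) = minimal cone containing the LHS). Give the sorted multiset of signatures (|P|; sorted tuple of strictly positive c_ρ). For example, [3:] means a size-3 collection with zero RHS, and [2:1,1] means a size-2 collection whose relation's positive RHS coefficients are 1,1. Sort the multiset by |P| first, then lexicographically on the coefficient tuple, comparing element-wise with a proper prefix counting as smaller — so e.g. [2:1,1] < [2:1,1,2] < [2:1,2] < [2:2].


Primitive collections (24):

  {0,3}:  v_{0} + v_{3} = 0  →  sig = [2:]
  {4,7}:  v_{4} + v_{7} = 0  →  sig = [2:]
  {1,9}:  v_{1} + v_{9} = v_{2}  →  sig = [2:1]
  {4,5}:  v_{4} + v_{5} = v_{10}  →  sig = [2:1]
  {7,10}:  v_{7} + v_{10} = v_{5}  →  sig = [2:1]
  {8,9}:  v_{8} + v_{9} = v_{6}  →  sig = [2:1]
  {1,6}:  v_{1} + v_{6} = v_{2} + v_{8}  →  sig = [2:1,1]
  {1,8}:  v_{1} + v_{8} = v_{0} + v_{7}  →  sig = [2:1,1]
  {5,9}:  v_{5} + v_{9} = v_{3} + v_{4}  →  sig = [2:1,1]
  {0,9}:  v_{0} + v_{9} = v_{2} + v_{4} + v_{8}  →  sig = [2:1,1,1]
  {1,3}:  v_{1} + v_{3} = v_{2} + v_{5} + v_{7}  →  sig = [2:1,1,1]
  {1,4}:  v_{1} + v_{4} = v_{0} + v_{2} + v_{5}  →  sig = [2:1,1,1]
  {5,6}:  v_{5} + v_{6} = v_{3} + v_{4} + v_{8}  →  sig = [2:1,1,1]
  {7,9}:  v_{7} + v_{9} = v_{2} + v_{3} + v_{8}  →  sig = [2:1,1,1]
  {0,6}:  v_{0} + v_{6} = v_{2} + v_{4} + 2·v_{8}  →  sig = [2:1,1,2]
  {1,10}:  v_{1} + v_{10} = v_{0} + v_{2} + 2·v_{5}  →  sig = [2:1,1,2]
  {6,7}:  v_{6} + v_{7} = v_{2} + v_{3} + 2·v_{8}  →  sig = [2:1,1,2]
  {6,10}:  v_{6} + v_{10} = v_{3} + 2·v_{4} + v_{8}  →  sig = [2:1,1,2]
  {9,10}:  v_{9} + v_{10} = v_{3} + 2·v_{4}  →  sig = [2:1,2]
  {2,5,8}:  v_{2} + v_{5} + v_{8} = 0  →  sig = [3:]
  {2,8,10}:  v_{2} + v_{8} + v_{10} = v_{4}  →  sig = [3:1]
  {0,2,5,7}:  v_{0} + v_{2} + v_{5} + v_{7} = v_{1}  →  sig = [4:1]
  {2,3,4,8}:  v_{2} + v_{3} + v_{4} + v_{8} = v_{9}  →  sig = [4:1]
  {2,3,4,6}:  v_{2} + v_{3} + v_{4} + v_{6} = 2·v_{9}  →  sig = [4:2]

Sorted signature multiset PRS(X):
{ [2:] ×2,  [2:1] ×4,  [2:1,1] ×3,  [2:1,1,1] ×5,  [2:1,1,2] ×4,  [2:1,2],  [3:],  [3:1],  [4:1] ×2,  [4:2] }


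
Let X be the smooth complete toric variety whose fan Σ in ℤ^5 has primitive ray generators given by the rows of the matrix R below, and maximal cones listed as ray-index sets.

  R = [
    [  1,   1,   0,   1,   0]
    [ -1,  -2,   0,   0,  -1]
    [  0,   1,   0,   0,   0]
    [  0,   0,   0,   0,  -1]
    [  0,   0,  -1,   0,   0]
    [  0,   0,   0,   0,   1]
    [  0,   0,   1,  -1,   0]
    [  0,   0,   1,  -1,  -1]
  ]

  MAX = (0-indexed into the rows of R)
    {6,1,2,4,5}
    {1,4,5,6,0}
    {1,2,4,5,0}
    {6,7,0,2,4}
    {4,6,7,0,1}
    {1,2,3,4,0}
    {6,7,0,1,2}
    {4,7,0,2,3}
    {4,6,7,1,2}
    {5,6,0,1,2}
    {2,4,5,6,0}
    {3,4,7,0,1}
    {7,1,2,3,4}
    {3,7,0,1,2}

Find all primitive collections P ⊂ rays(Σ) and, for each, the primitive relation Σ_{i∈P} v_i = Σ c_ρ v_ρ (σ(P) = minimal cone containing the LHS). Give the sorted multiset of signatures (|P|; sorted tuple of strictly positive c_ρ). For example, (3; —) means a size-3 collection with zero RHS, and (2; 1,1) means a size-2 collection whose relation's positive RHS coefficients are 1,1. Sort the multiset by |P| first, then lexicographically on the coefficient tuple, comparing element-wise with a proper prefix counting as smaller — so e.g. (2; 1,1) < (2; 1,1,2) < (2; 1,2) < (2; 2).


The 5 primitive collections of Σ (r=8, n=5):

  • {3,5}:  v_{3} + v_{5} = 0  ⇒ sig = (2; —)
  • {3,6}:  v_{3} + v_{6} = v_{7}  ⇒ sig = (2; 1)
  • {5,7}:  v_{5} + v_{7} = v_{6}  ⇒ sig = (2; 1)
  • {0,1,2,4,6}:  v_{0} + v_{1} + v_{2} + v_{4} + v_{6} = v_{3}  ⇒ sig = (5; 1)
  • {0,1,2,4,7}:  v_{0} + v_{1} + v_{2} + v_{4} + v_{7} = 2·v_{3}  ⇒ sig = (5; 2)

so the primitive-relation signature multiset is
{ (2; —),  (2; 1) ×2,  (5; 1),  (5; 2) }


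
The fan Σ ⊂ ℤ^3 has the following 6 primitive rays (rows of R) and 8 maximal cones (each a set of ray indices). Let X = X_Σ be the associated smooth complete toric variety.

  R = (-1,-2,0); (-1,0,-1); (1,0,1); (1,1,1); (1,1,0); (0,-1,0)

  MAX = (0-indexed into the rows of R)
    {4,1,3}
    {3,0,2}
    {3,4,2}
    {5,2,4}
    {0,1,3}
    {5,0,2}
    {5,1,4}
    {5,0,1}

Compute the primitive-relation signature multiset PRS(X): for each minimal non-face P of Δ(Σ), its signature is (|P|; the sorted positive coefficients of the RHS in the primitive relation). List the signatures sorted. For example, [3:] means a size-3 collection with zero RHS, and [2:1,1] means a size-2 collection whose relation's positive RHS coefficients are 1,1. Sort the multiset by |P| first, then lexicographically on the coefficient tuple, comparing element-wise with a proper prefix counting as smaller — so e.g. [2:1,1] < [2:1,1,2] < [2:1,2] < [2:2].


Σ has 3 primitive collections:

  {1,2}:  v_{1} + v_{2} = 0  ⟹  sig = [2:]
  {0,4}:  v_{0} + v_{4} = v_{5}  ⟹  sig = [2:1]
  {3,5}:  v_{3} + v_{5} = v_{2}  ⟹  sig = [2:1]

Signatures (|P|; sorted positive RHS coefficients), sorted:
    |P|=2: 3 collections, coeffs (), (1), (1)


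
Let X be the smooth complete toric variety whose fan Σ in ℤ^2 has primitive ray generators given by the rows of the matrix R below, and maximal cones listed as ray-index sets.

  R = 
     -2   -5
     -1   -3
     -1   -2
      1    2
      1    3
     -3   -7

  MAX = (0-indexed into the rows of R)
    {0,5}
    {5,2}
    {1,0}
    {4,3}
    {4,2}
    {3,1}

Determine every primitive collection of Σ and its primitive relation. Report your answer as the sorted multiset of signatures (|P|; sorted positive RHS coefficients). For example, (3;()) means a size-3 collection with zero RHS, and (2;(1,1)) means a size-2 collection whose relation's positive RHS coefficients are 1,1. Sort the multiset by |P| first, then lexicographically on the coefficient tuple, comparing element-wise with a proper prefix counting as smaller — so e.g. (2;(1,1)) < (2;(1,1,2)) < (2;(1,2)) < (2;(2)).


Primitive collections (9):

  • {1,4}:  v_{1} + v_{4} = 0  →  sig = (2;())
  • {2,3}:  v_{2} + v_{3} = 0  →  sig = (2;())
  • {0,2}:  v_{0} + v_{2} = v_{5}  →  sig = (2;(1))
  • {0,3}:  v_{0} + v_{3} = v_{1}  →  sig = (2;(1))
  • {0,4}:  v_{0} + v_{4} = v_{2}  →  sig = (2;(1))
  • {1,2}:  v_{1} + v_{2} = v_{0}  →  sig = (2;(1))
  • {3,5}:  v_{3} + v_{5} = v_{0}  →  sig = (2;(1))
  • {1,5}:  v_{1} + v_{5} = 2·v_{0}  →  sig = (2;(2))
  • {4,5}:  v_{4} + v_{5} = 2·v_{2}  →  sig = (2;(2))

Sorted signature multiset PRS(X):
[(2;()), (2;()), (2;(1)), (2;(1)), (2;(1)), (2;(1)), (2;(1)), (2;(2)), (2;(2))]


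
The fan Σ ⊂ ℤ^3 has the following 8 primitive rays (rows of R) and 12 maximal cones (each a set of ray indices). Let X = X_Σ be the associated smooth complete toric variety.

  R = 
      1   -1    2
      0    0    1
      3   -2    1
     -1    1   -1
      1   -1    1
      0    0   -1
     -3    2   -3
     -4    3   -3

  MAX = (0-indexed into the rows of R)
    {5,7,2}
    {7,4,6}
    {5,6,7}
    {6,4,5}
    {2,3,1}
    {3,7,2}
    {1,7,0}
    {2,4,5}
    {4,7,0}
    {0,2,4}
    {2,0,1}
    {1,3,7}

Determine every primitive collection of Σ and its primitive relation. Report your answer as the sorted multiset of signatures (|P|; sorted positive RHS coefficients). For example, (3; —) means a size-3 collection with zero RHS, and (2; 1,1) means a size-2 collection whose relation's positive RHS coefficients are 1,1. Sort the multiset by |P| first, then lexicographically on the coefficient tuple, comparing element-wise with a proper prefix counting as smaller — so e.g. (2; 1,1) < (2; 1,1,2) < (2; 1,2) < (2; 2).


14 collections generate NE(X_Σ); each relation:

  {1,5}:  v_{1} + v_{5} = 0 ; sig = (2; —)
  {3,4}:  v_{3} + v_{4} = 0 ; sig = (2; —)
  {0,3}:  v_{0} + v_{3} = v_{1} ; sig = (2; 1)
  {0,5}:  v_{0} + v_{5} = v_{4} ; sig = (2; 1)
  {1,4}:  v_{1} + v_{4} = v_{0} ; sig = (2; 1)
  {1,6}:  v_{1} + v_{6} = v_{4} + v_{7} ; sig = (2; 1,1)
  {3,5}:  v_{3} + v_{5} = v_{2} + v_{7} ; sig = (2; 1,1)
  {3,6}:  v_{3} + v_{6} = v_{5} + v_{7} ; sig = (2; 1,1)
  {0,6}:  v_{0} + v_{6} = 2·v_{4} + v_{7} ; sig = (2; 1,2)
  {2,6}:  v_{2} + v_{6} = 2·v_{5} ; sig = (2; 2)
  {0,2,7}:  v_{0} + v_{2} + v_{7} = 0 ; sig = (3; —)
  {1,2,7}:  v_{1} + v_{2} + v_{7} = v_{3} ; sig = (3; 1)
  {2,4,7}:  v_{2} + v_{4} + v_{7} = v_{5} ; sig = (3; 1)
  {4,5,7}:  v_{4} + v_{5} + v_{7} = v_{6} ; sig = (3; 1)

Signatures (|P|; sorted positive RHS coefficients), sorted:
    (2; —)
    (2; —)
    (2; 1)
    (2; 1)
    (2; 1)
    (2; 1,1)
    (2; 1,1)
    (2; 1,1)
    (2; 1,2)
    (2; 2)
    (3; —)
    (3; 1)
    (3; 1)
    (3; 1)


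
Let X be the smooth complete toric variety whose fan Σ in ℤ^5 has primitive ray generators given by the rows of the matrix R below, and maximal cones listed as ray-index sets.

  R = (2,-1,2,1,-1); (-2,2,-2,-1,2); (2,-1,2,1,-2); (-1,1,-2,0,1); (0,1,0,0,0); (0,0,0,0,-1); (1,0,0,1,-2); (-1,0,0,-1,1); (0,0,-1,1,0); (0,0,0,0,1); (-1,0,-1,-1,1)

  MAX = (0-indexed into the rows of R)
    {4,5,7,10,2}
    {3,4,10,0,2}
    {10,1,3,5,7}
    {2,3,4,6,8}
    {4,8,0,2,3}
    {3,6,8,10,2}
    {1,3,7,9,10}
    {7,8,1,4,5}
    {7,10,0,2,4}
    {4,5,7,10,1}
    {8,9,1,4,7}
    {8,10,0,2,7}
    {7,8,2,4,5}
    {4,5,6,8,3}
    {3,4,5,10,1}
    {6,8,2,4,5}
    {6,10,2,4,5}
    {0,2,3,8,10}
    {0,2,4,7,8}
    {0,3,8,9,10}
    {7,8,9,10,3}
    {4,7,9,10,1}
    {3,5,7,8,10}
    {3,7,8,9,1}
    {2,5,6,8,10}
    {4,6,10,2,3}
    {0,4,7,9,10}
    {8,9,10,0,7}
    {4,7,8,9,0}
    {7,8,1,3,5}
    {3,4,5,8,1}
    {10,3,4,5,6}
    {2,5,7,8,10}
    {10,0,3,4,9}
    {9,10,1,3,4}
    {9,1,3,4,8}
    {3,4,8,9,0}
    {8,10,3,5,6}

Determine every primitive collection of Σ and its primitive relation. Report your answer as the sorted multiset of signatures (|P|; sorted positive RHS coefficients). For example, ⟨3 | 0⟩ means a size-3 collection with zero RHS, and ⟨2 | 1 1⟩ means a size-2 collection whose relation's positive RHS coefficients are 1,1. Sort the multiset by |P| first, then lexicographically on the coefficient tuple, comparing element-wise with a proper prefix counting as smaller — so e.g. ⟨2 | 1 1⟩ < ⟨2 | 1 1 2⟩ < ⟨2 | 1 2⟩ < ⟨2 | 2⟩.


Minimal non-faces — 15 found among 11 rays, 38 max cones:

  P = {5,9}:  v_{5} + v_{9} = 0  →  sig = ⟨2 | 0⟩
  P = {0,5}:  v_{0} + v_{5} = v_{2}  →  sig = ⟨2 | 1⟩
  P = {1,2}:  v_{1} + v_{2} = v_{4}  →  sig = ⟨2 | 1⟩
  P = {2,9}:  v_{2} + v_{9} = v_{0}  →  sig = ⟨2 | 1⟩
  P = {6,7}:  v_{6} + v_{7} = v_{5}  →  sig = ⟨2 | 1⟩
  P = {0,1}:  v_{0} + v_{1} = v_{4} + v_{9}  →  sig = ⟨2 | 1 1⟩
  P = {6,9}:  v_{6} + v_{9} = v_{2} + v_{3}  →  sig = ⟨2 | 1 1⟩
  P = {1,6}:  v_{1} + v_{6} = v_{3} + v_{4} + v_{5}  →  sig = ⟨2 | 1 1 1⟩
  P = {0,6}:  v_{0} + v_{6} = 2·v_{2} + v_{3}  →  sig = ⟨2 | 1 2⟩
  P = {2,3,7}:  v_{2} + v_{3} + v_{7} = 0  →  sig = ⟨3 | 0⟩
  P = {0,3,7}:  v_{0} + v_{3} + v_{7} = v_{9}  →  sig = ⟨3 | 1⟩
  P = {2,3,5}:  v_{2} + v_{3} + v_{5} = v_{6}  →  sig = ⟨3 | 1⟩
  P = {3,4,7}:  v_{3} + v_{4} + v_{7} = v_{1}  →  sig = ⟨3 | 1⟩
  P = {4,8,10}:  v_{4} + v_{8} + v_{10} = v_{3}  →  sig = ⟨3 | 1⟩
  P = {1,8,10}:  v_{1} + v_{8} + v_{10} = 2·v_{3} + v_{7}  →  sig = ⟨3 | 1 2⟩

so the primitive-relation signature multiset is
{ ⟨2 | 0⟩,  ⟨2 | 1⟩ ×4,  ⟨2 | 1 1⟩ ×2,  ⟨2 | 1 1 1⟩,  ⟨2 | 1 2⟩,  ⟨3 | 0⟩,  ⟨3 | 1⟩ ×4,  ⟨3 | 1 2⟩ }


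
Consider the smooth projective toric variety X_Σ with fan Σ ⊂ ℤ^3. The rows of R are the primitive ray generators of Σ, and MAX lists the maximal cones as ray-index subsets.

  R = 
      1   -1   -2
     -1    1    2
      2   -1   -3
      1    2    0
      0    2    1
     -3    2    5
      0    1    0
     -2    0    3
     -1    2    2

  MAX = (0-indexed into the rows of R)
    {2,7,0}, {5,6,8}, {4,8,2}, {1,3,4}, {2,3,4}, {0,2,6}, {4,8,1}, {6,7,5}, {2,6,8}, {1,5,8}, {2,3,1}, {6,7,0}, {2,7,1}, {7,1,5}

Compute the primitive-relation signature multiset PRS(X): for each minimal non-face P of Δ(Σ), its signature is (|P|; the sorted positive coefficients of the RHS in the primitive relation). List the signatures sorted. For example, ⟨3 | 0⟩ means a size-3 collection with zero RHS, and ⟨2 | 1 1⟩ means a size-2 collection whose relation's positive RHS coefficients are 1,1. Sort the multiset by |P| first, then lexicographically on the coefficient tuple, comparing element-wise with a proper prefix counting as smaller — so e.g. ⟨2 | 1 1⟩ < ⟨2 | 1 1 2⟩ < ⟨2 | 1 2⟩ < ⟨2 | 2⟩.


Minimal non-faces — 18 found among 9 rays, 14 max cones:

  P={0,1}:  v_{0} + v_{1} = 0  ⇒ sig = ⟨2 | 0⟩
  P={0,8}:  v_{0} + v_{8} = v_{6}  ⇒ sig = ⟨2 | 1⟩
  P={1,6}:  v_{1} + v_{6} = v_{8}  ⇒ sig = ⟨2 | 1⟩
  P={2,5}:  v_{2} + v_{5} = v_{1}  ⇒ sig = ⟨2 | 1⟩
  P={7,8}:  v_{7} + v_{8} = v_{5}  ⇒ sig = ⟨2 | 1⟩
  P={0,3}:  v_{0} + v_{3} = v_{2} + v_{4}  ⇒ sig = ⟨2 | 1 1⟩
  P={0,4}:  v_{0} + v_{4} = v_{2} + v_{8}  ⇒ sig = ⟨2 | 1 1⟩
  P={0,5}:  v_{0} + v_{5} = v_{6} + v_{7}  ⇒ sig = ⟨2 | 1 1⟩
  P={3,6}:  v_{3} + v_{6} = v_{2} + v_{4} + v_{8}  ⇒ sig = ⟨2 | 1 1 1⟩
  P={3,5}:  v_{3} + v_{5} = 2·v_{1} + v_{4}  ⇒ sig = ⟨2 | 1 2⟩
  P={4,5}:  v_{4} + v_{5} = 2·v_{1} + v_{8}  ⇒ sig = ⟨2 | 1 2⟩
  P={4,6}:  v_{4} + v_{6} = v_{2} + 2·v_{8}  ⇒ sig = ⟨2 | 1 2⟩
  P={3,7}:  v_{3} + v_{7} = 3·v_{1} + v_{2}  ⇒ sig = ⟨2 | 1 3⟩
  P={3,8}:  v_{3} + v_{8} = 2·v_{4}  ⇒ sig = ⟨2 | 2⟩
  P={4,7}:  v_{4} + v_{7} = 2·v_{1}  ⇒ sig = ⟨2 | 2⟩
  P={2,6,7}:  v_{2} + v_{6} + v_{7} = 0  ⇒ sig = ⟨3 | 0⟩
  P={1,2,4}:  v_{1} + v_{2} + v_{4} = v_{3}  ⇒ sig = ⟨3 | 1⟩
  P={1,2,8}:  v_{1} + v_{2} + v_{8} = v_{4}  ⇒ sig = ⟨3 | 1⟩

so the primitive-relation signature multiset is
{ ⟨2 | 0⟩,  ⟨2 | 1⟩ ×4,  ⟨2 | 1 1⟩ ×3,  ⟨2 | 1 1 1⟩,  ⟨2 | 1 2⟩ ×3,  ⟨2 | 1 3⟩,  ⟨2 | 2⟩ ×2,  ⟨3 | 0⟩,  ⟨3 | 1⟩ ×2 }


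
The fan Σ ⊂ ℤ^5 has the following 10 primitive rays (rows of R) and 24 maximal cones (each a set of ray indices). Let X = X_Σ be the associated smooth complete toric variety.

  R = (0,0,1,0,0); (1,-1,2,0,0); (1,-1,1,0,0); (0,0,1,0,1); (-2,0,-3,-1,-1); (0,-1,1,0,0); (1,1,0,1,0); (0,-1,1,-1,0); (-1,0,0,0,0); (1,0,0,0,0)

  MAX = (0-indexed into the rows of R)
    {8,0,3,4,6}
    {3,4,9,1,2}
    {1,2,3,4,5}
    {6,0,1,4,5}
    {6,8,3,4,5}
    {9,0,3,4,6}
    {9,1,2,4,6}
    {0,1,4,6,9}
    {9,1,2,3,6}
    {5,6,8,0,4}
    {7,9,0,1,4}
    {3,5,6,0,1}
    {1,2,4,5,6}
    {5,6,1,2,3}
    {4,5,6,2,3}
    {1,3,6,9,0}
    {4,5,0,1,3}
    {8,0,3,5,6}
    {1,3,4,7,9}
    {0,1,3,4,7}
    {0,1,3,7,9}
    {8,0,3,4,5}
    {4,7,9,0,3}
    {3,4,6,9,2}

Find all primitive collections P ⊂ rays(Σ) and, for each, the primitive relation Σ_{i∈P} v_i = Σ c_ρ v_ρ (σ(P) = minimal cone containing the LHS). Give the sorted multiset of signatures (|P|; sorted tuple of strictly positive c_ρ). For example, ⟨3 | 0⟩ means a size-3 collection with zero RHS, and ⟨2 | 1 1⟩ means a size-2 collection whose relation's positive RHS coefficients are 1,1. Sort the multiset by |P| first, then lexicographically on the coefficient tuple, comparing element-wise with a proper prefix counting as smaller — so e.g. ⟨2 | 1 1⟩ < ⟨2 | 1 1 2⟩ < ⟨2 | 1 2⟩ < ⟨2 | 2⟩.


Minimal non-faces — 12 found among 10 rays, 24 max cones:

  P = {8,9}:  v_{8} + v_{9} = 0  ⟹  sig = ⟨2 | 0⟩
  P = {0,2}:  v_{0} + v_{2} = v_{1}  ⟹  sig = ⟨2 | 1⟩
  P = {2,8}:  v_{2} + v_{8} = v_{5}  ⟹  sig = ⟨2 | 1⟩
  P = {5,9}:  v_{5} + v_{9} = v_{2}  ⟹  sig = ⟨2 | 1⟩
  P = {1,8}:  v_{1} + v_{8} = v_{0} + v_{5}  ⟹  sig = ⟨2 | 1 1⟩
  P = {6,7}:  v_{6} + v_{7} = v_{0} + v_{9}  ⟹  sig = ⟨2 | 1 1⟩
  P = {7,8}:  v_{7} + v_{8} = v_{0} + v_{1} + v_{3} + v_{4}  ⟹  sig = ⟨2 | 1 1 1 1⟩
  P = {2,7}:  v_{2} + v_{7} = 2·v_{1} + v_{3} + v_{4} + v_{9}  ⟹  sig = ⟨2 | 1 1 1 2⟩
  P = {5,7}:  v_{5} + v_{7} = 2·v_{1} + v_{3} + v_{4}  ⟹  sig = ⟨2 | 1 1 2⟩
  P = {1,3,4,6}:  v_{1} + v_{3} + v_{4} + v_{6} = 0  ⟹  sig = ⟨4 | 0⟩
  P = {0,1,3,4,9}:  v_{0} + v_{1} + v_{3} + v_{4} + v_{9} = v_{7}  ⟹  sig = ⟨5 | 1⟩
  P = {0,3,4,5,6}:  v_{0} + v_{3} + v_{4} + v_{5} + v_{6} = v_{8}  ⟹  sig = ⟨5 | 1⟩

Sorted signature multiset PRS(X):
    ⟨2 | 0⟩
    ⟨2 | 1⟩
    ⟨2 | 1⟩
    ⟨2 | 1⟩
    ⟨2 | 1 1⟩
    ⟨2 | 1 1⟩
    ⟨2 | 1 1 1 1⟩
    ⟨2 | 1 1 1 2⟩
    ⟨2 | 1 1 2⟩
    ⟨4 | 0⟩
    ⟨5 | 1⟩
    ⟨5 | 1⟩


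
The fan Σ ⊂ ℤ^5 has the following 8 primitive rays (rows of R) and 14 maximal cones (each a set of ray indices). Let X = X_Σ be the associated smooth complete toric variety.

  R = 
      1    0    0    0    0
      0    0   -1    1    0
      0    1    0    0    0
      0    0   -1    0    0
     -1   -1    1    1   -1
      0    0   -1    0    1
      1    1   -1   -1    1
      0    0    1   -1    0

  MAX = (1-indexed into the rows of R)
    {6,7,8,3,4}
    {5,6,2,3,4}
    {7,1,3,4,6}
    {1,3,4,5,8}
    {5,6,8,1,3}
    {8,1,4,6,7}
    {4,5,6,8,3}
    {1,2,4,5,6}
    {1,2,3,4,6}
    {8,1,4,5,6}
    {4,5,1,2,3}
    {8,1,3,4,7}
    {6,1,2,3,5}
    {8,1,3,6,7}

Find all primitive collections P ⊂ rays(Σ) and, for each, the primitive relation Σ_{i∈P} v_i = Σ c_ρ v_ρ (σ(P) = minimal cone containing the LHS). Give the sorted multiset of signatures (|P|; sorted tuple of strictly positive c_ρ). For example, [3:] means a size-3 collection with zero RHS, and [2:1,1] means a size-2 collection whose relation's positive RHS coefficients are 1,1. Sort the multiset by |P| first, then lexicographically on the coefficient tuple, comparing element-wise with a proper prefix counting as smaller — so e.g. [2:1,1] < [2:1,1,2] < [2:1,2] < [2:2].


5 minimal non-faces of Δ(Σ) (on 8 rays):

  {2,8}:  v_{2} + v_{8} = 0  ⇒ sig = [2:]
  {5,7}:  v_{5} + v_{7} = 0  ⇒ sig = [2:]
  {2,7}:  v_{2} + v_{7} = v_{1} + v_{3} + v_{4} + v_{6}  ⇒ sig = [2:1,1,1,1]
  {1,3,4,5,6}:  v_{1} + v_{3} + v_{4} + v_{5} + v_{6} = v_{2}  ⇒ sig = [5:1]
  {1,3,4,6,8}:  v_{1} + v_{3} + v_{4} + v_{6} + v_{8} = v_{7}  ⇒ sig = [5:1]

Signatures (|P|; sorted positive RHS coefficients), sorted:
{ [2:] ×2,  [2:1,1,1,1],  [5:1] ×2 }


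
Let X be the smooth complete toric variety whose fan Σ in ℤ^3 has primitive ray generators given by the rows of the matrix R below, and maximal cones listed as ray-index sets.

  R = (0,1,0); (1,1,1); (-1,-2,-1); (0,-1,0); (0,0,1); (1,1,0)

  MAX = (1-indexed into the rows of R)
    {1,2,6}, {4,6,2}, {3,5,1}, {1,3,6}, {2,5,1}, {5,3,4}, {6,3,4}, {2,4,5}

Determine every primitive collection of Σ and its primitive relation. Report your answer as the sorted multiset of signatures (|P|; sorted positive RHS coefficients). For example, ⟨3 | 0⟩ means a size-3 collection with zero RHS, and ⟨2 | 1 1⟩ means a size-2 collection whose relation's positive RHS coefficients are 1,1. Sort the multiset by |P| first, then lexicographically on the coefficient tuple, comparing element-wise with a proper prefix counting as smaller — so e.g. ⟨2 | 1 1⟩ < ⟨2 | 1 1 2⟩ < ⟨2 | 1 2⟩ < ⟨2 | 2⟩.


Primitive collections (3):

  P = {1,4}:  v_{1} + v_{4} = 0  ⇒ sig = ⟨2 | 0⟩
  P = {2,3}:  v_{2} + v_{3} = v_{4}  ⇒ sig = ⟨2 | 1⟩
  P = {5,6}:  v_{5} + v_{6} = v_{2}  ⇒ sig = ⟨2 | 1⟩

Signatures (|P|; sorted positive RHS coefficients), sorted:
    ⟨2 | 0⟩
    ⟨2 | 1⟩
    ⟨2 | 1⟩


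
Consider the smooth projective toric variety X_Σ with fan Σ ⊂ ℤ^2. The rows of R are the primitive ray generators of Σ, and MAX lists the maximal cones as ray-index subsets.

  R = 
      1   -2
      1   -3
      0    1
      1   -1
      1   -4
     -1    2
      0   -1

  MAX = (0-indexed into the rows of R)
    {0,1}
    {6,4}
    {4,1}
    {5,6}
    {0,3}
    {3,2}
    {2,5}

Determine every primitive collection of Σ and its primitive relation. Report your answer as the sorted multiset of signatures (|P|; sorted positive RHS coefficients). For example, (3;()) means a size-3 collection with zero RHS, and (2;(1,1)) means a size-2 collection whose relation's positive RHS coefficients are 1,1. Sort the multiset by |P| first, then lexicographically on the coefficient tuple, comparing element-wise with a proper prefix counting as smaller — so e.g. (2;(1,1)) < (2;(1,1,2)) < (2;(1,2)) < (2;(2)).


14 collections generate NE(X_Σ); each relation:

  {0,5}:  v_{0} + v_{5} = 0  ⟹  sig = (2;())
  {2,6}:  v_{2} + v_{6} = 0  ⟹  sig = (2;())
  {0,2}:  v_{0} + v_{2} = v_{3}  ⟹  sig = (2;(1))
  {0,6}:  v_{0} + v_{6} = v_{1}  ⟹  sig = (2;(1))
  {1,2}:  v_{1} + v_{2} = v_{0}  ⟹  sig = (2;(1))
  {1,5}:  v_{1} + v_{5} = v_{6}  ⟹  sig = (2;(1))
  {1,6}:  v_{1} + v_{6} = v_{4}  ⟹  sig = (2;(1))
  {2,4}:  v_{2} + v_{4} = v_{1}  ⟹  sig = (2;(1))
  {3,5}:  v_{3} + v_{5} = v_{2}  ⟹  sig = (2;(1))
  {3,6}:  v_{3} + v_{6} = v_{0}  ⟹  sig = (2;(1))
  {3,4}:  v_{3} + v_{4} = v_{0} + v_{1}  ⟹  sig = (2;(1,1))
  {0,4}:  v_{0} + v_{4} = 2·v_{1}  ⟹  sig = (2;(2))
  {1,3}:  v_{1} + v_{3} = 2·v_{0}  ⟹  sig = (2;(2))
  {4,5}:  v_{4} + v_{5} = 2·v_{6}  ⟹  sig = (2;(2))

Signatures (|P|; sorted positive RHS coefficients), sorted:
{ (2;()) ×2,  (2;(1)) ×8,  (2;(1,1)),  (2;(2)) ×3 }


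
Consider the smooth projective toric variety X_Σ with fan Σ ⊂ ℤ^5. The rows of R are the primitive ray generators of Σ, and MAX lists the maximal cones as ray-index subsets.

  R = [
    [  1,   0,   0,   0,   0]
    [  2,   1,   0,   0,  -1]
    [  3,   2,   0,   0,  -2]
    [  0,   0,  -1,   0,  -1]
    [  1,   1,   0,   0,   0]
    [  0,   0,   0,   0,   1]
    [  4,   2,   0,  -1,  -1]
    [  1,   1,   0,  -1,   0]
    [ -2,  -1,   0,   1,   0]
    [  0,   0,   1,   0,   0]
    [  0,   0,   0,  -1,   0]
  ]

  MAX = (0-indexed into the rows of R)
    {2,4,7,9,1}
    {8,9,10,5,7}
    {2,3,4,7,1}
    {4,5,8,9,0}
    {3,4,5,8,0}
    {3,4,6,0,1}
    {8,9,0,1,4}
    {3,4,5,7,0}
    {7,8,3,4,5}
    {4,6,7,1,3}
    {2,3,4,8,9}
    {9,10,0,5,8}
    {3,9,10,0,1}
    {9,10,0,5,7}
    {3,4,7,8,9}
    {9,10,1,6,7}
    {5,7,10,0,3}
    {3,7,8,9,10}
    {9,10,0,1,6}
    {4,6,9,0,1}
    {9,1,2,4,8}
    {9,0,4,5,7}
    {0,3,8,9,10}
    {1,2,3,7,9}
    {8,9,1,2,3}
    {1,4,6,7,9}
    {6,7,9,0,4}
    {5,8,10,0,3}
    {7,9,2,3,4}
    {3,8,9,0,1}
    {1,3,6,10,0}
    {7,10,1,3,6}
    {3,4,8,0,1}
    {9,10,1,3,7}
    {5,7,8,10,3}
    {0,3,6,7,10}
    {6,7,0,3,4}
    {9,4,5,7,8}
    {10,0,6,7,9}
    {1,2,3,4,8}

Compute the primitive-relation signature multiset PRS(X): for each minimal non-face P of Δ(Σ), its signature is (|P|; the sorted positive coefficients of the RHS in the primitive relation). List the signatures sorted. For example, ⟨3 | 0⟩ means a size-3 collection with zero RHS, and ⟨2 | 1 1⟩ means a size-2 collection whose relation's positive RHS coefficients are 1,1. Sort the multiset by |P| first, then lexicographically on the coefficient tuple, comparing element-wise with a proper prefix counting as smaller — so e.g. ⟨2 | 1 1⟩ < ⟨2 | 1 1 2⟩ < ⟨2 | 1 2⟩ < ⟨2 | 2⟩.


Primitive collections (18):

  • {4,10}:  v_{4} + v_{10} = v_{7}  ⟹  sig = ⟨2 | 1⟩
  • {6,8}:  v_{6} + v_{8} = v_{1}  ⟹  sig = ⟨2 | 1⟩
  • {1,5}:  v_{1} + v_{5} = v_{0} + v_{4}  ⟹  sig = ⟨2 | 1 1⟩
  • {2,5}:  v_{2} + v_{5} = v_{1} + v_{4}  ⟹  sig = ⟨2 | 1 1⟩
  • {2,10}:  v_{2} + v_{10} = v_{1} + v_{3} + v_{7} + v_{9}  ⟹  sig = ⟨2 | 1 1 1 1⟩
  • {5,6}:  v_{5} + v_{6} = 2·v_{0} + v_{4} + v_{7}  ⟹  sig = ⟨2 | 1 1 2⟩
  • {2,6}:  v_{2} + v_{6} = 3·v_{1} + v_{7}  ⟹  sig = ⟨2 | 1 3⟩
  • {0,2}:  v_{0} + v_{2} = 2·v_{1}  ⟹  sig = ⟨2 | 2⟩
  • {0,7,8}:  v_{0} + v_{7} + v_{8} = 0  ⟹  sig = ⟨3 | 0⟩
  • {3,5,9}:  v_{3} + v_{5} + v_{9} = 0  ⟹  sig = ⟨3 | 0⟩
  • {0,1,7}:  v_{0} + v_{1} + v_{7} = v_{6}  ⟹  sig = ⟨3 | 1⟩
  • {1,8,10}:  v_{1} + v_{8} + v_{10} = v_{3} + v_{9}  ⟹  sig = ⟨3 | 1 1⟩
  • {1,7,8}:  v_{1} + v_{7} + v_{8} = v_{3} + v_{4} + v_{9}  ⟹  sig = ⟨3 | 1 1 1⟩
  • {3,6,9}:  v_{3} + v_{6} + v_{9} = 2·v_{1} + v_{10}  ⟹  sig = ⟨3 | 1 2⟩
  • {2,7,8}:  v_{2} + v_{7} + v_{8} = 2·v_{3} + 2·v_{4} + 2·v_{9}  ⟹  sig = ⟨3 | 2 2 2⟩
  • {0,3,4,9}:  v_{0} + v_{3} + v_{4} + v_{9} = v_{1}  ⟹  sig = ⟨4 | 1⟩
  • {1,3,4,9}:  v_{1} + v_{3} + v_{4} + v_{9} = v_{2}  ⟹  sig = ⟨4 | 1⟩
  • {0,3,7,9}:  v_{0} + v_{3} + v_{7} + v_{9} = v_{1} + v_{10}  ⟹  sig = ⟨4 | 1 1⟩

Hence PRS(X_Σ) =
    |P|=2: 8 collections, coeffs (1), (1), (1,1), (1,1), (1,1,1,1), (1,1,2), (1,3), (2)
    |P|=3: 7 collections, coeffs (), (), (1), (1,1), (1,1,1), (1,2), (2,2,2)
    |P|=4: 3 collections, coeffs (1), (1), (1,1)


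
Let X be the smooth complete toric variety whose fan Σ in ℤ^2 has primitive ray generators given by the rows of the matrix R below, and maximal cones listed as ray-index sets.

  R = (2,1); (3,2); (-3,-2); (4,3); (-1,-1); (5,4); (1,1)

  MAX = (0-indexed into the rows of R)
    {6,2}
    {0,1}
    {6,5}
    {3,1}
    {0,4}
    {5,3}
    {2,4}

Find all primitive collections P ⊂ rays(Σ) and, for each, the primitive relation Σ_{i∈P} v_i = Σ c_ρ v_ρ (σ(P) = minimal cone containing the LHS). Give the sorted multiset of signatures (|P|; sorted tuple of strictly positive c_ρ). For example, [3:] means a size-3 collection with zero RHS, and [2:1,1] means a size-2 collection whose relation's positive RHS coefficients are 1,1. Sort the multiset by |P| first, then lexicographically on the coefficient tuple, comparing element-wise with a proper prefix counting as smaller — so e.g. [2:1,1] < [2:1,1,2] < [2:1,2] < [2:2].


14 collections generate NE(X_Σ); each relation:

  P={1,2}:  v_{1} + v_{2} = 0  →  sig = [2:]
  P={4,6}:  v_{4} + v_{6} = 0  →  sig = [2:]
  P={0,2}:  v_{0} + v_{2} = v_{4}  →  sig = [2:1]
  P={0,6}:  v_{0} + v_{6} = v_{1}  →  sig = [2:1]
  P={1,4}:  v_{1} + v_{4} = v_{0}  →  sig = [2:1]
  P={1,6}:  v_{1} + v_{6} = v_{3}  →  sig = [2:1]
  P={2,3}:  v_{2} + v_{3} = v_{6}  →  sig = [2:1]
  P={3,4}:  v_{3} + v_{4} = v_{1}  →  sig = [2:1]
  P={3,6}:  v_{3} + v_{6} = v_{5}  →  sig = [2:1]
  P={4,5}:  v_{4} + v_{5} = v_{3}  →  sig = [2:1]
  P={0,5}:  v_{0} + v_{5} = v_{1} + v_{3}  →  sig = [2:1,1]
  P={0,3}:  v_{0} + v_{3} = 2·v_{1}  →  sig = [2:2]
  P={1,5}:  v_{1} + v_{5} = 2·v_{3}  →  sig = [2:2]
  P={2,5}:  v_{2} + v_{5} = 2·v_{6}  →  sig = [2:2]

Sorted signature multiset PRS(X):
    [2:]
    [2:]
    [2:1]
    [2:1]
    [2:1]
    [2:1]
    [2:1]
    [2:1]
    [2:1]
    [2:1]
    [2:1,1]
    [2:2]
    [2:2]
    [2:2]


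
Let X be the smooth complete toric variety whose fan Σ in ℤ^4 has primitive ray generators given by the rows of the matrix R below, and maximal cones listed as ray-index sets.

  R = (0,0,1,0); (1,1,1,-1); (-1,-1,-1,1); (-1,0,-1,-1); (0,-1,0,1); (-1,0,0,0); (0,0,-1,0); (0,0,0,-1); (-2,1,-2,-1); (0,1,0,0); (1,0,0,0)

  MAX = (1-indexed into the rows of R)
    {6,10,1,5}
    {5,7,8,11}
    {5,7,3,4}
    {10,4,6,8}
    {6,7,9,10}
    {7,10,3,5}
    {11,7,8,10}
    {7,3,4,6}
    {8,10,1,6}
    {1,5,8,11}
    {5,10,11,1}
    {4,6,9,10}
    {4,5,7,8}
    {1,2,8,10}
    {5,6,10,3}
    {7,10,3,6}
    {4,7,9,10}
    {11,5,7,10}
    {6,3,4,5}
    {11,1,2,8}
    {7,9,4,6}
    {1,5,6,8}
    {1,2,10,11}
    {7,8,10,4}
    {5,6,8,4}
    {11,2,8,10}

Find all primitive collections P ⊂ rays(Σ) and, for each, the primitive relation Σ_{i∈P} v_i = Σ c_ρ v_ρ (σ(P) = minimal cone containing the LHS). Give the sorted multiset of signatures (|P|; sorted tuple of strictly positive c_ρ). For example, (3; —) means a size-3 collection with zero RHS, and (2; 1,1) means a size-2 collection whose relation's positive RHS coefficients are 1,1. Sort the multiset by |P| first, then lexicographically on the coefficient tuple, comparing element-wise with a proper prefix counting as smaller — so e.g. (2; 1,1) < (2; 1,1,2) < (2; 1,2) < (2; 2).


Σ has 25 primitive collections:

  P={1,7}:  v_{1} + v_{7} = 0 ; sig = (2; —)
  P={2,3}:  v_{2} + v_{3} = 0 ; sig = (2; —)
  P={6,11}:  v_{6} + v_{11} = 0 ; sig = (2; —)
  P={1,3}:  v_{1} + v_{3} = v_{5} + v_{6} ; sig = (2; 1,1)
  P={1,4}:  v_{1} + v_{4} = v_{6} + v_{8} ; sig = (2; 1,1)
  P={2,5}:  v_{2} + v_{5} = v_{1} + v_{11} ; sig = (2; 1,1)
  P={3,8}:  v_{3} + v_{8} = v_{4} + v_{5} ; sig = (2; 1,1)
  P={3,11}:  v_{3} + v_{11} = v_{5} + v_{7} ; sig = (2; 1,1)
  P={4,11}:  v_{4} + v_{11} = v_{7} + v_{8} ; sig = (2; 1,1)
  P={1,9}:  v_{1} + v_{9} = v_{4} + v_{6} + v_{10} ; sig = (2; 1,1,1)
  P={2,6}:  v_{2} + v_{6} = v_{1} + v_{8} + v_{10} ; sig = (2; 1,1,1)
  P={2,7}:  v_{2} + v_{7} = v_{8} + v_{10} + v_{11} ; sig = (2; 1,1,1)
  P={9,11}:  v_{9} + v_{11} = v_{4} + v_{7} + v_{10} ; sig = (2; 1,1,1)
  P={2,9}:  v_{2} + v_{9} = v_{4} + v_{8} + 2·v_{10} ; sig = (2; 1,1,2)
  P={2,4}:  v_{2} + v_{4} = 2·v_{8} + v_{10} ; sig = (2; 1,2)
  P={8,9}:  v_{8} + v_{9} = 2·v_{4} + v_{10} ; sig = (2; 1,2)
  P={5,9}:  v_{5} + v_{9} = 2·v_{6} + 2·v_{7} ; sig = (2; 2,2)
  P={3,9}:  v_{3} + v_{9} = 3·v_{6} + 3·v_{7} ; sig = (2; 3,3)
  P={5,8,10}:  v_{5} + v_{8} + v_{10} = 0 ; sig = (3; —)
  P={5,6,7}:  v_{5} + v_{6} + v_{7} = v_{3} ; sig = (3; 1)
  P={6,7,8}:  v_{6} + v_{7} + v_{8} = v_{4} ; sig = (3; 1)
  P={4,5,10}:  v_{4} + v_{5} + v_{10} = v_{6} + v_{7} ; sig = (3; 1,1)
  P={3,4,10}:  v_{3} + v_{4} + v_{10} = 2·v_{6} + 2·v_{7} ; sig = (3; 2,2)
  P={1,8,10,11}:  v_{1} + v_{8} + v_{10} + v_{11} = v_{2} ; sig = (4; 1)
  P={4,6,7,10}:  v_{4} + v_{6} + v_{7} + v_{10} = v_{9} ; sig = (4; 1)

Hence PRS(X_Σ) =
{ (2; —) ×3,  (2; 1,1) ×6,  (2; 1,1,1) ×4,  (2; 1,1,2),  (2; 1,2) ×2,  (2; 2,2),  (2; 3,3),  (3; —),  (3; 1) ×2,  (3; 1,1),  (3; 2,2),  (4; 1) ×2 }


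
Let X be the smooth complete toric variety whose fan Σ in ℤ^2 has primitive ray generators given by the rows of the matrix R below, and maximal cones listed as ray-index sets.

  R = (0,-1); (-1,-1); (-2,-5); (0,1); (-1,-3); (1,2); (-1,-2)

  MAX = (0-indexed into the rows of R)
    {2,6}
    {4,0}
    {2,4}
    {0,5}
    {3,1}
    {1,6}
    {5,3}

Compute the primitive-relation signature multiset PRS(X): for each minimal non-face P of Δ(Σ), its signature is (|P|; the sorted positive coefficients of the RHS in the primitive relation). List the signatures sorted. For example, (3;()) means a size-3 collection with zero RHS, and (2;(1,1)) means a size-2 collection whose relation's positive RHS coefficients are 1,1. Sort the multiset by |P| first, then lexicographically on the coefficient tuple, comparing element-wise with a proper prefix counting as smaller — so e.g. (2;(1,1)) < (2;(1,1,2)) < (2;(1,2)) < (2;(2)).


Δ(Σ) — 7 vertices, 14 min non-faces:

  P = {0,3}:  v_{0} + v_{3} = 0  →  sig = (2;())
  P = {5,6}:  v_{5} + v_{6} = 0  →  sig = (2;())
  P = {0,1}:  v_{0} + v_{1} = v_{6}  →  sig = (2;(1))
  P = {0,6}:  v_{0} + v_{6} = v_{4}  →  sig = (2;(1))
  P = {1,5}:  v_{1} + v_{5} = v_{3}  →  sig = (2;(1))
  P = {2,5}:  v_{2} + v_{5} = v_{4}  →  sig = (2;(1))
  P = {3,4}:  v_{3} + v_{4} = v_{6}  →  sig = (2;(1))
  P = {3,6}:  v_{3} + v_{6} = v_{1}  →  sig = (2;(1))
  P = {4,5}:  v_{4} + v_{5} = v_{0}  →  sig = (2;(1))
  P = {4,6}:  v_{4} + v_{6} = v_{2}  →  sig = (2;(1))
  P = {0,2}:  v_{0} + v_{2} = 2·v_{4}  →  sig = (2;(2))
  P = {1,4}:  v_{1} + v_{4} = 2·v_{6}  →  sig = (2;(2))
  P = {2,3}:  v_{2} + v_{3} = 2·v_{6}  →  sig = (2;(2))
  P = {1,2}:  v_{1} + v_{2} = 3·v_{6}  →  sig = (2;(3))

Sorted signature multiset PRS(X):
[(2;()), (2;()), (2;(1)), (2;(1)), (2;(1)), (2;(1)), (2;(1)), (2;(1)), (2;(1)), (2;(1)), (2;(2)), (2;(2)), (2;(2)), (2;(3))]


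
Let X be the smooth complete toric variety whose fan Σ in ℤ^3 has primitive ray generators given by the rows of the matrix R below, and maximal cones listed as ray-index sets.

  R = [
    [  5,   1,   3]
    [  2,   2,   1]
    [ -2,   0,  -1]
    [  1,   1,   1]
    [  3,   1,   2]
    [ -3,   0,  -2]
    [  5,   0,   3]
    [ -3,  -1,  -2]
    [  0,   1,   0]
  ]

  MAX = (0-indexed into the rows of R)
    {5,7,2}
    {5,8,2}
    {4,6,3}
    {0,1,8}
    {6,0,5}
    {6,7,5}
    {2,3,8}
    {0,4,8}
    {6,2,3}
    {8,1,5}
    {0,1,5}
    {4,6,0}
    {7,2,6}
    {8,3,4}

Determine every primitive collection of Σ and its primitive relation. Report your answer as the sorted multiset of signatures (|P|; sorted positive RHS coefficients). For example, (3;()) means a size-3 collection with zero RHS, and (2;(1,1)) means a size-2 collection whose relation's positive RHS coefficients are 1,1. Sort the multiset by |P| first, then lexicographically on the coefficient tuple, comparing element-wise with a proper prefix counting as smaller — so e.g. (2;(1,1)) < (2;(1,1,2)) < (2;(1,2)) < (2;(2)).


|primitive collections| = 17. Relations:

  • {4,7}:  v_{4} + v_{7} = 0 — sig = (2;())
  • {0,2}:  v_{0} + v_{2} = v_{4} — sig = (2;(1))
  • {2,4}:  v_{2} + v_{4} = v_{3} — sig = (2;(1))
  • {3,7}:  v_{3} + v_{7} = v_{2} — sig = (2;(1))
  • {4,5}:  v_{4} + v_{5} = v_{8} — sig = (2;(1))
  • {6,8}:  v_{6} + v_{8} = v_{0} — sig = (2;(1))
  • {7,8}:  v_{7} + v_{8} = v_{5} — sig = (2;(1))
  • {0,7}:  v_{0} + v_{7} = v_{5} + v_{6} — sig = (2;(1,1))
  • {3,5}:  v_{3} + v_{5} = v_{2} + v_{8} — sig = (2;(1,1))
  • {1,3}:  v_{1} + v_{3} = v_{4} + 2·v_{8} — sig = (2;(1,2))
  • {1,4}:  v_{1} + v_{4} = v_{0} + 2·v_{8} — sig = (2;(1,2))
  • {1,6}:  v_{1} + v_{6} = 2·v_{0} + v_{5} — sig = (2;(1,2))
  • {1,7}:  v_{1} + v_{7} = v_{0} + 2·v_{5} — sig = (2;(1,2))
  • {0,3}:  v_{0} + v_{3} = 2·v_{4} — sig = (2;(2))
  • {1,2}:  v_{1} + v_{2} = 2·v_{8} — sig = (2;(2))
  • {2,5,6}:  v_{2} + v_{5} + v_{6} = 0 — sig = (3;())
  • {0,5,8}:  v_{0} + v_{5} + v_{8} = v_{1} — sig = (3;(1))

Sorted signature multiset PRS(X):
    |P|=2: 15 collections, coeffs (), (1), (1), (1), (1), (1), (1), (1,1), (1,1), (1,2), (1,2), (1,2), (1,2), (2), (2)
    |P|=3: 2 collections, coeffs (), (1)


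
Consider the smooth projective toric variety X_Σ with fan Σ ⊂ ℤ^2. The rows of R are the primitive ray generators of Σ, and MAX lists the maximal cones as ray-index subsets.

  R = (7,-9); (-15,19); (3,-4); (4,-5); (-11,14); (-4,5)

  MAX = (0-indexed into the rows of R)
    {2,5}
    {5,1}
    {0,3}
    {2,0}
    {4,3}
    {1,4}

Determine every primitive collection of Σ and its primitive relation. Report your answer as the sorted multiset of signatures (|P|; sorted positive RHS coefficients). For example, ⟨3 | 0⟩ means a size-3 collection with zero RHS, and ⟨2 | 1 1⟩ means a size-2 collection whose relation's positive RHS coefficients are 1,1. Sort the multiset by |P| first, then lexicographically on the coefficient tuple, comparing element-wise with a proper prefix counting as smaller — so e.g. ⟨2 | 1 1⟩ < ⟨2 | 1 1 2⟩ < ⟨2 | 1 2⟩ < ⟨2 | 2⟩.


Σ has 9 primitive collections:

  P = {3,5}:  v_{3} + v_{5} = 0 ; sig = ⟨2 | 0⟩
  P = {0,4}:  v_{0} + v_{4} = v_{5} ; sig = ⟨2 | 1⟩
  P = {0,5}:  v_{0} + v_{5} = v_{2} ; sig = ⟨2 | 1⟩
  P = {1,3}:  v_{1} + v_{3} = v_{4} ; sig = ⟨2 | 1⟩
  P = {2,3}:  v_{2} + v_{3} = v_{0} ; sig = ⟨2 | 1⟩
  P = {4,5}:  v_{4} + v_{5} = v_{1} ; sig = ⟨2 | 1⟩
  P = {0,1}:  v_{0} + v_{1} = 2·v_{5} ; sig = ⟨2 | 2⟩
  P = {2,4}:  v_{2} + v_{4} = 2·v_{5} ; sig = ⟨2 | 2⟩
  P = {1,2}:  v_{1} + v_{2} = 3·v_{5} ; sig = ⟨2 | 3⟩

Sorted signature multiset PRS(X):
    |P|=2: 9 collections, coeffs (), (1), (1), (1), (1), (1), (2), (2), (3)


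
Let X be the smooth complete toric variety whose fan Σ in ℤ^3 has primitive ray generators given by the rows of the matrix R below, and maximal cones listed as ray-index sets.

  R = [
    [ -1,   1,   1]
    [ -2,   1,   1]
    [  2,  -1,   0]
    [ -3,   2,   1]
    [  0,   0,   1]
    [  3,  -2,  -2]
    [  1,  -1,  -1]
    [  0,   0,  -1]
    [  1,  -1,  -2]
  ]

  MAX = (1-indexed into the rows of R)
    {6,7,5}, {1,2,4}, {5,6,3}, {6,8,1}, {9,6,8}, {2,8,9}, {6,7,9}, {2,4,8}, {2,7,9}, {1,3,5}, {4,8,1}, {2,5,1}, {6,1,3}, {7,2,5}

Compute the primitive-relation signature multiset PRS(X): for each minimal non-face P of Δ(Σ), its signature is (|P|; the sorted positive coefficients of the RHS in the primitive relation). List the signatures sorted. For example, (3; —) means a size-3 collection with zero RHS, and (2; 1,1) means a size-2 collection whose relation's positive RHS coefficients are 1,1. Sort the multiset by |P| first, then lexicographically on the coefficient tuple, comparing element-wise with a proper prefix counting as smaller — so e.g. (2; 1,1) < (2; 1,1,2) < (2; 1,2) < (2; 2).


17 collections generate NE(X_Σ); each relation:

  • {1,7}:  v_{1} + v_{7} = 0  →  sig = (2; —)
  • {5,8}:  v_{5} + v_{8} = 0  →  sig = (2; —)
  • {1,9}:  v_{1} + v_{9} = v_{8}  →  sig = (2; 1)
  • {2,3}:  v_{2} + v_{3} = v_{5}  →  sig = (2; 1)
  • {2,6}:  v_{2} + v_{6} = v_{7}  →  sig = (2; 1)
  • {3,4}:  v_{3} + v_{4} = v_{1}  →  sig = (2; 1)
  • {3,9}:  v_{3} + v_{9} = v_{6}  →  sig = (2; 1)
  • {4,6}:  v_{4} + v_{6} = v_{8}  →  sig = (2; 1)
  • {5,9}:  v_{5} + v_{9} = v_{7}  →  sig = (2; 1)
  • {7,8}:  v_{7} + v_{8} = v_{9}  →  sig = (2; 1)
  • {3,7}:  v_{3} + v_{7} = v_{5} + v_{6}  →  sig = (2; 1,1)
  • {3,8}:  v_{3} + v_{8} = v_{1} + v_{6}  →  sig = (2; 1,1)
  • {4,5}:  v_{4} + v_{5} = v_{1} + v_{2}  →  sig = (2; 1,1)
  • {4,7}:  v_{4} + v_{7} = v_{2} + v_{8}  →  sig = (2; 1,1)
  • {4,9}:  v_{4} + v_{9} = v_{2} + 2·v_{8}  →  sig = (2; 1,2)
  • {1,2,8}:  v_{1} + v_{2} + v_{8} = v_{4}  →  sig = (3; 1)
  • {1,5,6}:  v_{1} + v_{5} + v_{6} = v_{3}  →  sig = (3; 1)

so the primitive-relation signature multiset is
[(2; —), (2; —), (2; 1), (2; 1), (2; 1), (2; 1), (2; 1), (2; 1), (2; 1), (2; 1), (2; 1,1), (2; 1,1), (2; 1,1), (2; 1,1), (2; 1,2), (3; 1), (3; 1)]


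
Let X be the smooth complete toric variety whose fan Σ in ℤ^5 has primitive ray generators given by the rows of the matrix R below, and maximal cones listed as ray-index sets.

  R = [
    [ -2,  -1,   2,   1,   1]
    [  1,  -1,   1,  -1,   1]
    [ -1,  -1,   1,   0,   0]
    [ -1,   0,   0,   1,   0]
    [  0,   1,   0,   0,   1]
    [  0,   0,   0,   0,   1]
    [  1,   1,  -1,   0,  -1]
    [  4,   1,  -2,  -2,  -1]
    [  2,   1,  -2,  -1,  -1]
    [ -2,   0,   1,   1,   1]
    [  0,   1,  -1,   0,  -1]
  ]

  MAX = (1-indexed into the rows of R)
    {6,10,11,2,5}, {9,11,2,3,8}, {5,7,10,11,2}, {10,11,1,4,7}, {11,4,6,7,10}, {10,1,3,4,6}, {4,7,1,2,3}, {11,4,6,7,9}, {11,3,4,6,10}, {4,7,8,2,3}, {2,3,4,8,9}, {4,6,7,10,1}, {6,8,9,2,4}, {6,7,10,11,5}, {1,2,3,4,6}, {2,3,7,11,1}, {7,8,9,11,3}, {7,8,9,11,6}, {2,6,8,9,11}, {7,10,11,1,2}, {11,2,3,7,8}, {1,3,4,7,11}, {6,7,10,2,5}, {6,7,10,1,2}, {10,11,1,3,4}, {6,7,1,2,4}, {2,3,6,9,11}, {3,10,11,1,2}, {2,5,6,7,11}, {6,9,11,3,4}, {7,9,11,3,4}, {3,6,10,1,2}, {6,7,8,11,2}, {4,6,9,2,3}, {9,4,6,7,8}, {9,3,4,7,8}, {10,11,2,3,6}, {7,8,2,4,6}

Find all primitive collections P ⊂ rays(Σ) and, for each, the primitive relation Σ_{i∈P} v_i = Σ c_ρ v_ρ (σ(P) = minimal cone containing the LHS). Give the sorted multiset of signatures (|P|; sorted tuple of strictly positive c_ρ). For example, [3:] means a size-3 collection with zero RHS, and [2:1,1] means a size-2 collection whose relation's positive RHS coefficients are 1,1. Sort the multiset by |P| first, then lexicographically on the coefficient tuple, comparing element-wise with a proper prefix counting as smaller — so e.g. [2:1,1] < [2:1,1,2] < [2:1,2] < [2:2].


The 18 primitive collections of Σ (r=11, n=5):

  P={1,9}:  v_{1} + v_{9} = 0  so sig = [2:]
  P={1,8}:  v_{1} + v_{8} = v_{2} + v_{7}  so sig = [2:1,1]
  P={9,10}:  v_{9} + v_{10} = v_{6} + v_{11}  so sig = [2:1,1]
  P={3,5}:  v_{3} + v_{5} = v_{2} + v_{10} + v_{11}  so sig = [2:1,1,1]
  P={4,5}:  v_{4} + v_{5} = v_{6} + v_{7} + v_{10}  so sig = [2:1,1,1]
  P={8,10}:  v_{8} + v_{10} = v_{2} + v_{6} + v_{7} + v_{11}  so sig = [2:1,1,1,1]
  P={1,5}:  v_{1} + v_{5} = v_{2} + v_{7} + 2·v_{10}  so sig = [2:1,1,2]
  P={5,9}:  v_{5} + v_{9} = v_{2} + 2·v_{6} + v_{7} + 2·v_{11}  so sig = [2:1,1,2,2]
  P={5,8}:  v_{5} + v_{8} = 2·v_{2} + 2·v_{6} + 2·v_{7} + 2·v_{11}  so sig = [2:2,2,2,2]
  P={2,4,11}:  v_{2} + v_{4} + v_{11} = 0  so sig = [3:]
  P={3,6,7}:  v_{3} + v_{6} + v_{7} = 0  so sig = [3:]
  P={1,6,11}:  v_{1} + v_{6} + v_{11} = v_{10}  so sig = [3:1]
  P={2,7,9}:  v_{2} + v_{7} + v_{9} = v_{8}  so sig = [3:1]
  P={2,4,10}:  v_{2} + v_{4} + v_{10} = v_{1} + v_{6}  so sig = [3:1,1]
  P={3,6,8}:  v_{3} + v_{6} + v_{8} = v_{2} + v_{9}  so sig = [3:1,1]
  P={3,7,10}:  v_{3} + v_{7} + v_{10} = v_{1} + v_{11}  so sig = [3:1,1]
  P={4,8,11}:  v_{4} + v_{8} + v_{11} = v_{7} + v_{9}  so sig = [3:1,1]
  P={2,6,7,10,11}:  v_{2} + v_{6} + v_{7} + v_{10} + v_{11} = v_{5}  so sig = [5:1]

Signatures (|P|; sorted positive RHS coefficients), sorted:
[[2:], [2:1,1], [2:1,1], [2:1,1,1], [2:1,1,1], [2:1,1,1,1], [2:1,1,2], [2:1,1,2,2], [2:2,2,2,2], [3:], [3:], [3:1], [3:1], [3:1,1], [3:1,1], [3:1,1], [3:1,1], [5:1]]
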